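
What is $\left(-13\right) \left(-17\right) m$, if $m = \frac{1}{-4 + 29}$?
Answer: $\frac{221}{25} \approx 8.84$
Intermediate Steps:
$m = \frac{1}{25} \approx 0.04$
$\left(-13\right) \left(-17\right) m = \left(-13\right) \left(-17\right) \frac{1}{25} = 221 \cdot \frac{1}{25} = \frac{221}{25}$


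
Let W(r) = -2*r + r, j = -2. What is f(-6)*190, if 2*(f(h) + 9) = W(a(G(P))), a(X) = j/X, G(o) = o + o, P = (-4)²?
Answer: -27265/16 ≈ -1704.1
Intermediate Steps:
P = 16
G(o) = 2*o
a(X) = -2/X
W(r) = -r
f(h) = -287/32 (f(h) = -9 + (-(-2)/(2*16))/2 = -9 + (-(-2)/32)/2 = -9 + (-1*(-1/16))/2 = -9 + (½)*(1/16) = -9 + 1/32 = -287/32)
f(-6)*190 = -287/32*190 = -27265/16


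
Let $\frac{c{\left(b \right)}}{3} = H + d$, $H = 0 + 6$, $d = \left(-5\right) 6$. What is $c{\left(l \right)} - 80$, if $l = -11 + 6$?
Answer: $-152$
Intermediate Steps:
$d = -30$
$H = 6$
$l = -5$
$c{\left(b \right)} = -72$ ($c{\left(b \right)} = 3 \left(6 - 30\right) = 3 \left(-24\right) = -72$)
$c{\left(l \right)} - 80 = -72 - 80 = -152$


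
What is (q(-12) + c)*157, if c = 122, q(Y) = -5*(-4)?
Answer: 22294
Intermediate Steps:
q(Y) = 20
(q(-12) + c)*157 = (20 + 122)*157 = 142*157 = 22294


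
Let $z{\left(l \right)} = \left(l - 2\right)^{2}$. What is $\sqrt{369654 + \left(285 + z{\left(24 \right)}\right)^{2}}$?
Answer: $\sqrt{961015} \approx 980.31$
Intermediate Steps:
$z{\left(l \right)} = \left(-2 + l\right)^{2}$
$\sqrt{369654 + \left(285 + z{\left(24 \right)}\right)^{2}} = \sqrt{369654 + \left(285 + \left(-2 + 24\right)^{2}\right)^{2}} = \sqrt{369654 + \left(285 + 22^{2}\right)^{2}} = \sqrt{369654 + \left(285 + 484\right)^{2}} = \sqrt{369654 + 769^{2}} = \sqrt{369654 + 591361} = \sqrt{961015}$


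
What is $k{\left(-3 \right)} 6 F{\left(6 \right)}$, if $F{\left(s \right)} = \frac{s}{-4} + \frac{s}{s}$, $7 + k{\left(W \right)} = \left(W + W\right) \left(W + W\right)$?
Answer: $-87$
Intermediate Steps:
$k{\left(W \right)} = -7 + 4 W^{2}$ ($k{\left(W \right)} = -7 + \left(W + W\right) \left(W + W\right) = -7 + 2 W 2 W = -7 + 4 W^{2}$)
$F{\left(s \right)} = 1 - \frac{s}{4}$ ($F{\left(s \right)} = s \left(- \frac{1}{4}\right) + 1 = - \frac{s}{4} + 1 = 1 - \frac{s}{4}$)
$k{\left(-3 \right)} 6 F{\left(6 \right)} = \left(-7 + 4 \left(-3\right)^{2}\right) 6 \left(1 - \frac{3}{2}\right) = \left(-7 + 4 \cdot 9\right) 6 \left(1 - \frac{3}{2}\right) = \left(-7 + 36\right) 6 \left(- \frac{1}{2}\right) = 29 \cdot 6 \left(- \frac{1}{2}\right) = 174 \left(- \frac{1}{2}\right) = -87$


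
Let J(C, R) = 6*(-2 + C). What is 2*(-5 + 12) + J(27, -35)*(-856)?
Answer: -128386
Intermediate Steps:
J(C, R) = -12 + 6*C
2*(-5 + 12) + J(27, -35)*(-856) = 2*(-5 + 12) + (-12 + 6*27)*(-856) = 2*7 + (-12 + 162)*(-856) = 14 + 150*(-856) = 14 - 128400 = -128386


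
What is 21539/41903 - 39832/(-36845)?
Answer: 2462684751/1543916035 ≈ 1.5951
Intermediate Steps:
21539/41903 - 39832/(-36845) = 21539*(1/41903) - 39832*(-1/36845) = 21539/41903 + 39832/36845 = 2462684751/1543916035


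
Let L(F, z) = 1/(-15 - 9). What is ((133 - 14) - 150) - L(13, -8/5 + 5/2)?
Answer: -743/24 ≈ -30.958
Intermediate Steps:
L(F, z) = -1/24 (L(F, z) = 1/(-24) = -1/24)
((133 - 14) - 150) - L(13, -8/5 + 5/2) = ((133 - 14) - 150) - 1*(-1/24) = (119 - 150) + 1/24 = -31 + 1/24 = -743/24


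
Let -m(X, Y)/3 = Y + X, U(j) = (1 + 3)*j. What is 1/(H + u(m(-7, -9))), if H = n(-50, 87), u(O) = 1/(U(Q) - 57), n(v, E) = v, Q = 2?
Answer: -49/2451 ≈ -0.019992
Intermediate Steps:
U(j) = 4*j
m(X, Y) = -3*X - 3*Y (m(X, Y) = -3*(Y + X) = -3*(X + Y) = -3*X - 3*Y)
u(O) = -1/49 (u(O) = 1/(4*2 - 57) = 1/(8 - 57) = 1/(-49) = -1/49)
H = -50
1/(H + u(m(-7, -9))) = 1/(-50 - 1/49) = 1/(-2451/49) = -49/2451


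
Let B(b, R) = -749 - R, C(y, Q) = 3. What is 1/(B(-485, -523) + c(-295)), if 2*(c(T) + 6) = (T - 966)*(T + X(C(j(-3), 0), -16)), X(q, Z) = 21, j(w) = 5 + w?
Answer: 1/172525 ≈ 5.7963e-6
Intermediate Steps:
c(T) = -6 + (-966 + T)*(21 + T)/2 (c(T) = -6 + ((T - 966)*(T + 21))/2 = -6 + ((-966 + T)*(21 + T))/2 = -6 + (-966 + T)*(21 + T)/2)
1/(B(-485, -523) + c(-295)) = 1/((-749 - 1*(-523)) + (-10149 + (1/2)*(-295)**2 - 945/2*(-295))) = 1/((-749 + 523) + (-10149 + (1/2)*87025 + 278775/2)) = 1/(-226 + (-10149 + 87025/2 + 278775/2)) = 1/(-226 + 172751) = 1/172525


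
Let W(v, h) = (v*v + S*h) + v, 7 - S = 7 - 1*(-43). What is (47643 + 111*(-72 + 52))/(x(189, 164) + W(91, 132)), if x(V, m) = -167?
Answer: 5047/281 ≈ 17.961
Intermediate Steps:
S = -43 (S = 7 - (7 - 1*(-43)) = 7 - (7 + 43) = 7 - 1*50 = 7 - 50 = -43)
W(v, h) = v + v² - 43*h (W(v, h) = (v*v - 43*h) + v = (v² - 43*h) + v = v + v² - 43*h)
(47643 + 111*(-72 + 52))/(x(189, 164) + W(91, 132)) = (47643 + 111*(-72 + 52))/(-167 + (91 + 91² - 43*132)) = (47643 + 111*(-20))/(-167 + (91 + 8281 - 5676)) = (47643 - 2220)/(-167 + 2696) = 45423/2529 = 45423*(1/2529) = 5047/281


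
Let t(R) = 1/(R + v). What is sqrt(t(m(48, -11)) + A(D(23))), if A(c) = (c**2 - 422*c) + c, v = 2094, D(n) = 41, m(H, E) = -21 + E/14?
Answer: I*sqrt(13112721519026)/29011 ≈ 124.82*I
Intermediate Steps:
m(H, E) = -21 + E/14 (m(H, E) = -21 + E*(1/14) = -21 + E/14)
A(c) = c**2 - 421*c
t(R) = 1/(2094 + R) (t(R) = 1/(R + 2094) = 1/(2094 + R))
sqrt(t(m(48, -11)) + A(D(23))) = sqrt(1/(2094 + (-21 + (1/14)*(-11))) + 41*(-421 + 41)) = sqrt(1/(2094 + (-21 - 11/14)) + 41*(-380)) = sqrt(1/(2094 - 305/14) - 15580) = sqrt(1/(29011/14) - 15580) = sqrt(14/29011 - 15580) = sqrt(-451991366/29011) = I*sqrt(13112721519026)/29011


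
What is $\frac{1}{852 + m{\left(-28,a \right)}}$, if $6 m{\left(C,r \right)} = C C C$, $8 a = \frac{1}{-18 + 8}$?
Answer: $- \frac{3}{8420} \approx -0.00035629$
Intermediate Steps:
$a = - \frac{1}{80}$ ($a = \frac{1}{8 \left(-18 + 8\right)} = \frac{1}{8 \left(-10\right)} = \frac{1}{8} \left(- \frac{1}{10}\right) = - \frac{1}{80} \approx -0.0125$)
$m{\left(C,r \right)} = \frac{C^{3}}{6}$ ($m{\left(C,r \right)} = \frac{C C C}{6} = \frac{C^{2} C}{6} = \frac{C^{3}}{6}$)
$\frac{1}{852 + m{\left(-28,a \right)}} = \frac{1}{852 + \frac{\left(-28\right)^{3}}{6}} = \frac{1}{852 + \frac{1}{6} \left(-21952\right)} = \frac{1}{852 - \frac{10976}{3}} = \frac{1}{- \frac{8420}{3}} = - \frac{3}{8420}$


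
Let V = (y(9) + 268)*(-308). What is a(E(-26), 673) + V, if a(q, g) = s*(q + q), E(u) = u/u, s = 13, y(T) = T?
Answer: -85290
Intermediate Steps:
E(u) = 1
a(q, g) = 26*q (a(q, g) = 13*(q + q) = 13*(2*q) = 26*q)
V = -85316 (V = (9 + 268)*(-308) = 277*(-308) = -85316)
a(E(-26), 673) + V = 26*1 - 85316 = 26 - 85316 = -85290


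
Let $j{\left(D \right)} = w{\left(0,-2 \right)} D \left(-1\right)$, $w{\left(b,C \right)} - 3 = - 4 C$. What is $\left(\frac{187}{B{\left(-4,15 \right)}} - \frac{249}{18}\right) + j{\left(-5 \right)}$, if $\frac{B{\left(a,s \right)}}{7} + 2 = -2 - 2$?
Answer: $\frac{257}{7} \approx 36.714$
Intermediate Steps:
$w{\left(b,C \right)} = 3 - 4 C$
$B{\left(a,s \right)} = -42$ ($B{\left(a,s \right)} = -14 + 7 \left(-2 - 2\right) = -14 + 7 \left(-4\right) = -14 - 28 = -42$)
$j{\left(D \right)} = - 11 D$ ($j{\left(D \right)} = \left(3 - -8\right) D \left(-1\right) = \left(3 + 8\right) D \left(-1\right) = 11 D \left(-1\right) = - 11 D$)
$\left(\frac{187}{B{\left(-4,15 \right)}} - \frac{249}{18}\right) + j{\left(-5 \right)} = \left(\frac{187}{-42} - \frac{249}{18}\right) - -55 = \left(187 \left(- \frac{1}{42}\right) - \frac{83}{6}\right) + 55 = \left(- \frac{187}{42} - \frac{83}{6}\right) + 55 = - \frac{128}{7} + 55 = \frac{257}{7}$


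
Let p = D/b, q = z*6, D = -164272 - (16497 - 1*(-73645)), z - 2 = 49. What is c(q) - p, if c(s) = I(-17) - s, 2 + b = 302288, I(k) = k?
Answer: -48691982/151143 ≈ -322.16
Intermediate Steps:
z = 51 (z = 2 + 49 = 51)
D = -254414 (D = -164272 - (16497 + 73645) = -164272 - 1*90142 = -164272 - 90142 = -254414)
b = 302286 (b = -2 + 302288 = 302286)
q = 306 (q = 51*6 = 306)
c(s) = -17 - s
p = -127207/151143 (p = -254414/302286 = -254414*1/302286 = -127207/151143 ≈ -0.84163)
c(q) - p = (-17 - 1*306) - 1*(-127207/151143) = (-17 - 306) + 127207/151143 = -323 + 127207/151143 = -48691982/151143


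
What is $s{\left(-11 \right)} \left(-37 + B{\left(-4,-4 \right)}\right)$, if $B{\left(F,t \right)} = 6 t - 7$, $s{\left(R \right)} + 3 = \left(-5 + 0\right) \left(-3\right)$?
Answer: $-816$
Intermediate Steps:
$s{\left(R \right)} = 12$ ($s{\left(R \right)} = -3 + \left(-5 + 0\right) \left(-3\right) = -3 - -15 = -3 + 15 = 12$)
$B{\left(F,t \right)} = -7 + 6 t$
$s{\left(-11 \right)} \left(-37 + B{\left(-4,-4 \right)}\right) = 12 \left(-37 + \left(-7 + 6 \left(-4\right)\right)\right) = 12 \left(-37 - 31\right) = 12 \left(-68\right) = -816$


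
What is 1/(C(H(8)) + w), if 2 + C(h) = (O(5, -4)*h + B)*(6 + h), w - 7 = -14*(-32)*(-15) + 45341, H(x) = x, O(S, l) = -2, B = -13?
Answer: 1/38220 ≈ 2.6164e-5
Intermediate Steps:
w = 38628 (w = 7 + (-14*(-32)*(-15) + 45341) = 7 + (448*(-15) + 45341) = 7 + (-6720 + 45341) = 7 + 38621 = 38628)
C(h) = -2 + (-13 - 2*h)*(6 + h) (C(h) = -2 + (-2*h - 13)*(6 + h) = -2 + (-13 - 2*h)*(6 + h))
1/(C(H(8)) + w) = 1/((-80 - 25*8 - 2*8²) + 38628) = 1/((-80 - 200 - 2*64) + 38628) = 1/((-80 - 200 - 128) + 38628) = 1/(-408 + 38628) = 1/38220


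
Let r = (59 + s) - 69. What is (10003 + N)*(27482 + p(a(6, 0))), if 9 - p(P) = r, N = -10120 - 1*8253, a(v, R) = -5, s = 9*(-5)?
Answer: -230560020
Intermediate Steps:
s = -45
r = -55 (r = (59 - 45) - 69 = 14 - 69 = -55)
N = -18373 (N = -10120 - 8253 = -18373)
p(P) = 64 (p(P) = 9 - 1*(-55) = 9 + 55 = 64)
(10003 + N)*(27482 + p(a(6, 0))) = (10003 - 18373)*(27482 + 64) = -8370*27546 = -230560020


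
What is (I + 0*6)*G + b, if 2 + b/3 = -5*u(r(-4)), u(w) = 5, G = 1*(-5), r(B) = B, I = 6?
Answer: -111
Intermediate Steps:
G = -5
b = -81 (b = -6 + 3*(-5*5) = -6 + 3*(-25) = -6 - 75 = -81)
(I + 0*6)*G + b = (6 + 0*6)*(-5) - 81 = (6 + 0)*(-5) - 81 = 6*(-5) - 81 = -30 - 81 = -111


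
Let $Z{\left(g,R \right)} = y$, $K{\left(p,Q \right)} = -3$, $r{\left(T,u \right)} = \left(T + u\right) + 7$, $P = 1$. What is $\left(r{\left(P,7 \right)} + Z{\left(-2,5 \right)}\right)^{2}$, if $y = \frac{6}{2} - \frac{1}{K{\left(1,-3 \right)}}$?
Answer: $\frac{3025}{9} \approx 336.11$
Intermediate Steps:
$r{\left(T,u \right)} = 7 + T + u$
$y = \frac{10}{3}$ ($y = \frac{6}{2} - \frac{1}{-3} = 6 \cdot \frac{1}{2} - - \frac{1}{3} = 3 + \frac{1}{3} = \frac{10}{3} \approx 3.3333$)
$Z{\left(g,R \right)} = \frac{10}{3}$
$\left(r{\left(P,7 \right)} + Z{\left(-2,5 \right)}\right)^{2} = \left(\left(7 + 1 + 7\right) + \frac{10}{3}\right)^{2} = \left(15 + \frac{10}{3}\right)^{2} = \left(\frac{55}{3}\right)^{2} = \frac{3025}{9}$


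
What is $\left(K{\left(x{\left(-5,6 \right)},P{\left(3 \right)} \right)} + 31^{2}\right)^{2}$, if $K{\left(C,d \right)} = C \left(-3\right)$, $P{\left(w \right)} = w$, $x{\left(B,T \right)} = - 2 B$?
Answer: $866761$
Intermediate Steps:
$K{\left(C,d \right)} = - 3 C$
$\left(K{\left(x{\left(-5,6 \right)},P{\left(3 \right)} \right)} + 31^{2}\right)^{2} = \left(- 3 \left(\left(-2\right) \left(-5\right)\right) + 31^{2}\right)^{2} = \left(\left(-3\right) 10 + 961\right)^{2} = \left(-30 + 961\right)^{2} = 931^{2} = 866761$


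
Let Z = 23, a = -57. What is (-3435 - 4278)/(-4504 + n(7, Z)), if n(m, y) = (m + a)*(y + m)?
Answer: 7713/6004 ≈ 1.2846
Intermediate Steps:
n(m, y) = (-57 + m)*(m + y) (n(m, y) = (m - 57)*(y + m) = (-57 + m)*(m + y))
(-3435 - 4278)/(-4504 + n(7, Z)) = (-3435 - 4278)/(-4504 + (7² - 57*7 - 57*23 + 7*23)) = -7713/(-4504 + (49 - 399 - 1311 + 161)) = -7713/(-4504 - 1500) = -7713/(-6004) = -7713*(-1/6004) = 7713/6004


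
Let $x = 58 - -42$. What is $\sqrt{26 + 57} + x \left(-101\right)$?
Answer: $-10100 + \sqrt{83} \approx -10091.0$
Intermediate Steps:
$x = 100$ ($x = 58 + 42 = 100$)
$\sqrt{26 + 57} + x \left(-101\right) = \sqrt{26 + 57} + 100 \left(-101\right) = \sqrt{83} - 10100 = -10100 + \sqrt{83}$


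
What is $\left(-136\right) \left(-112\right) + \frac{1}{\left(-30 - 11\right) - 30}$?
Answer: $\frac{1081471}{71} \approx 15232.0$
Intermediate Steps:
$\left(-136\right) \left(-112\right) + \frac{1}{\left(-30 - 11\right) - 30} = 15232 + \frac{1}{\left(-30 - 11\right) - 30} = 15232 + \frac{1}{-41 - 30} = 15232 + \frac{1}{-71} = 15232 - \frac{1}{71} = \frac{1081471}{71}$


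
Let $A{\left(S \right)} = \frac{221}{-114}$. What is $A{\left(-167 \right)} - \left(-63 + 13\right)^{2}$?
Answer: $- \frac{285221}{114} \approx -2501.9$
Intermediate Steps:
$A{\left(S \right)} = - \frac{221}{114}$ ($A{\left(S \right)} = 221 \left(- \frac{1}{114}\right) = - \frac{221}{114}$)
$A{\left(-167 \right)} - \left(-63 + 13\right)^{2} = - \frac{221}{114} - \left(-63 + 13\right)^{2} = - \frac{221}{114} - \left(-50\right)^{2} = - \frac{221}{114} - 2500 = - \frac{285221}{114}$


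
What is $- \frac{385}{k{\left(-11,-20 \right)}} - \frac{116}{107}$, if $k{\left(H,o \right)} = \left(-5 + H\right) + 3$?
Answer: $\frac{39687}{1391} \approx 28.531$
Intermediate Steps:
$k{\left(H,o \right)} = -2 + H$
$- \frac{385}{k{\left(-11,-20 \right)}} - \frac{116}{107} = - \frac{385}{-2 - 11} - \frac{116}{107} = - \frac{385}{-13} - \frac{116}{107} = \left(-385\right) \left(- \frac{1}{13}\right) - \frac{116}{107} = \frac{385}{13} - \frac{116}{107} = \frac{39687}{1391}$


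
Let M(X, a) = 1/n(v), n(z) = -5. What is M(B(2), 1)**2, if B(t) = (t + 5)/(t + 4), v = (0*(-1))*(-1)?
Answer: 1/25 ≈ 0.040000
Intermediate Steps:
v = 0 (v = 0*(-1) = 0)
B(t) = (5 + t)/(4 + t)
M(X, a) = -1/5 (M(X, a) = 1/(-5) = -1/5)
M(B(2), 1)**2 = (-1/5)**2 = 1/25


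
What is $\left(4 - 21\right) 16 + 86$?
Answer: $-186$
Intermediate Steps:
$\left(4 - 21\right) 16 + 86 = \left(-17\right) 16 + 86 = -272 + 86 = -186$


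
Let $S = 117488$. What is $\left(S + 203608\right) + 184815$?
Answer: $505911$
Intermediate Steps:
$\left(S + 203608\right) + 184815 = \left(117488 + 203608\right) + 184815 = 321096 + 184815 = 505911$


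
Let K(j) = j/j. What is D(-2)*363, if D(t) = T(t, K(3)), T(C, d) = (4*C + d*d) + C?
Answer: -3267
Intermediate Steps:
K(j) = 1
T(C, d) = d² + 5*C (T(C, d) = (4*C + d²) + C = (d² + 4*C) + C = d² + 5*C)
D(t) = 1 + 5*t (D(t) = 1² + 5*t = 1 + 5*t)
D(-2)*363 = (1 + 5*(-2))*363 = (1 - 10)*363 = -9*363 = -3267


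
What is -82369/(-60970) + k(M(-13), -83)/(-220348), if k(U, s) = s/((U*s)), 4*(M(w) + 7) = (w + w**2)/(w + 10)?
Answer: 5185670703/3838462160 ≈ 1.3510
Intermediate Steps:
M(w) = -7 + (w + w**2)/(4*(10 + w)) (M(w) = -7 + ((w + w**2)/(w + 10))/4 = -7 + ((w + w**2)/(10 + w))/4 = -7 + (w + w**2)/(4*(10 + w)))
k(U, s) = 1/U (k(U, s) = s*(1/(U*s)) = 1/U)
-82369/(-60970) + k(M(-13), -83)/(-220348) = -82369/(-60970) + 1/(((-280 + (-13)**2 - 27*(-13))/(4*(10 - 13)))*(-220348)) = -82369*(-1/60970) - 1/220348/((1/4)*(-280 + 169 + 351)/(-3)) = 11767/8710 - 1/220348/((1/4)*(-1/3)*240) = 11767/8710 - 1/220348/(-20) = 11767/8710 - 1/20*(-1/220348) = 11767/8710 + 1/4406960 = 5185670703/3838462160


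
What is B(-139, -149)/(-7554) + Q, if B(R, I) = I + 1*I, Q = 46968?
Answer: 177398285/3777 ≈ 46968.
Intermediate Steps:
B(R, I) = 2*I (B(R, I) = I + I = 2*I)
B(-139, -149)/(-7554) + Q = (2*(-149))/(-7554) + 46968 = -298*(-1/7554) + 46968 = 149/3777 + 46968 = 177398285/3777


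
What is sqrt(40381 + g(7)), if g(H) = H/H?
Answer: sqrt(40382) ≈ 200.95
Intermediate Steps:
g(H) = 1
sqrt(40381 + g(7)) = sqrt(40381 + 1) = sqrt(40382)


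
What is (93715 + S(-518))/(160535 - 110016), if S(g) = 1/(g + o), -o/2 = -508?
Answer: 6667153/3594066 ≈ 1.8550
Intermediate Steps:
o = 1016 (o = -2*(-508) = 1016)
S(g) = 1/(1016 + g) (S(g) = 1/(g + 1016) = 1/(1016 + g))
(93715 + S(-518))/(160535 - 110016) = (93715 + 1/(1016 - 518))/(160535 - 110016) = (93715 + 1/498)/50519 = (93715 + 1/498)*(1/50519) = (46670071/498)*(1/50519) = 6667153/3594066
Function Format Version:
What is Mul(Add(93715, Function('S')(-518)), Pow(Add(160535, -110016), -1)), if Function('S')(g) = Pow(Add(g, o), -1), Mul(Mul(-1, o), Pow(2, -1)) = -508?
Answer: Rational(6667153, 3594066) ≈ 1.8550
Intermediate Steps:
o = 1016 (o = Mul(-2, -508) = 1016)
Function('S')(g) = Pow(Add(1016, g), -1) (Function('S')(g) = Pow(Add(g, 1016), -1) = Pow(Add(1016, g), -1))
Mul(Add(93715, Function('S')(-518)), Pow(Add(160535, -110016), -1)) = Mul(Add(93715, Pow(Add(1016, -518), -1)), Pow(Add(160535, -110016), -1)) = Mul(Add(93715, Pow(498, -1)), Pow(50519, -1)) = Mul(Add(93715, Rational(1, 498)), Rational(1, 50519)) = Mul(Rational(46670071, 498), Rational(1, 50519)) = Rational(6667153, 3594066)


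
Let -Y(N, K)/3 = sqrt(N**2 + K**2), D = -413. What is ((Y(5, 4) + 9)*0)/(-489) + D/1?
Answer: -413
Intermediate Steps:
Y(N, K) = -3*sqrt(K**2 + N**2) (Y(N, K) = -3*sqrt(N**2 + K**2) = -3*sqrt(K**2 + N**2))
((Y(5, 4) + 9)*0)/(-489) + D/1 = ((-3*sqrt(4**2 + 5**2) + 9)*0)/(-489) - 413/1 = ((-3*sqrt(16 + 25) + 9)*0)*(-1/489) - 413*1 = ((-3*sqrt(41) + 9)*0)*(-1/489) - 413 = ((9 - 3*sqrt(41))*0)*(-1/489) - 413 = 0*(-1/489) - 413 = 0 - 413 = -413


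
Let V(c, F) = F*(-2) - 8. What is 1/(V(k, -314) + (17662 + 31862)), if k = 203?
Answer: 1/50144 ≈ 1.9943e-5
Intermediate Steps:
V(c, F) = -8 - 2*F (V(c, F) = -2*F - 8 = -8 - 2*F)
1/(V(k, -314) + (17662 + 31862)) = 1/((-8 - 2*(-314)) + (17662 + 31862)) = 1/((-8 + 628) + 49524) = 1/(620 + 49524) = 1/50144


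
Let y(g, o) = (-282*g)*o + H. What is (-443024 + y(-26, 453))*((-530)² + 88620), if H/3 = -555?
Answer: 1063000770640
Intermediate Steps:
H = -1665 (H = 3*(-555) = -1665)
y(g, o) = -1665 - 282*g*o (y(g, o) = (-282*g)*o - 1665 = -282*g*o - 1665 = -1665 - 282*g*o)
(-443024 + y(-26, 453))*((-530)² + 88620) = (-443024 + (-1665 - 282*(-26)*453))*((-530)² + 88620) = (-443024 + (-1665 + 3321396))*(280900 + 88620) = (-443024 + 3319731)*369520 = 2876707*369520 = 1063000770640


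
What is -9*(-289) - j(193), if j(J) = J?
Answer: 2408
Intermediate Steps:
-9*(-289) - j(193) = -9*(-289) - 1*193 = 2601 - 193 = 2408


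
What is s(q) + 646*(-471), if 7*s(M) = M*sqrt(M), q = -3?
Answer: -304266 - 3*I*sqrt(3)/7 ≈ -3.0427e+5 - 0.74231*I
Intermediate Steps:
s(M) = M**(3/2)/7 (s(M) = (M*sqrt(M))/7 = M**(3/2)/7)
s(q) + 646*(-471) = (-3)**(3/2)/7 + 646*(-471) = (-3*I*sqrt(3))/7 - 304266 = -3*I*sqrt(3)/7 - 304266 = -304266 - 3*I*sqrt(3)/7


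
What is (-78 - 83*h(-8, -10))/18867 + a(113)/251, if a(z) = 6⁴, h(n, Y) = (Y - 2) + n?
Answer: 24848714/4735617 ≈ 5.2472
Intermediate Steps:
h(n, Y) = -2 + Y + n (h(n, Y) = (-2 + Y) + n = -2 + Y + n)
a(z) = 1296
(-78 - 83*h(-8, -10))/18867 + a(113)/251 = (-78 - 83*(-2 - 10 - 8))/18867 + 1296/251 = (-78 - 83*(-20))*(1/18867) + 1296*(1/251) = (-78 + 1660)*(1/18867) + 1296/251 = 1582*(1/18867) + 1296/251 = 1582/18867 + 1296/251 = 24848714/4735617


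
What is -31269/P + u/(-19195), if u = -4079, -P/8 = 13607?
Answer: 94930189/189953720 ≈ 0.49975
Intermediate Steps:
P = -108856 (P = -8*13607 = -108856)
-31269/P + u/(-19195) = -31269/(-108856) - 4079/(-19195) = -31269*(-1/108856) - 4079*(-1/19195) = 31269/108856 + 4079/19195 = 94930189/189953720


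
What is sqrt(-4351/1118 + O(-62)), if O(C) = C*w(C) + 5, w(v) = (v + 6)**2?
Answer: I*sqrt(243023837966)/1118 ≈ 440.94*I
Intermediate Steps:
w(v) = (6 + v)**2
O(C) = 5 + C*(6 + C)**2 (O(C) = C*(6 + C)**2 + 5 = 5 + C*(6 + C)**2)
sqrt(-4351/1118 + O(-62)) = sqrt(-4351/1118 + (5 - 62*(6 - 62)**2)) = sqrt(-4351*1/1118 + (5 - 62*(-56)**2)) = sqrt(-4351/1118 + (5 - 62*3136)) = sqrt(-4351/1118 + (5 - 194432)) = sqrt(-4351/1118 - 194427) = sqrt(-217373737/1118) = I*sqrt(243023837966)/1118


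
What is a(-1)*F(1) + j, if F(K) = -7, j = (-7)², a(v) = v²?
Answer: 42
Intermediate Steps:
j = 49
a(-1)*F(1) + j = (-1)²*(-7) + 49 = 1*(-7) + 49 = -7 + 49 = 42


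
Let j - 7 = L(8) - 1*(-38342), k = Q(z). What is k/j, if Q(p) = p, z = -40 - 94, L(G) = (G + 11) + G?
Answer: -67/19188 ≈ -0.0034918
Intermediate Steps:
L(G) = 11 + 2*G (L(G) = (11 + G) + G = 11 + 2*G)
z = -134
k = -134
j = 38376 (j = 7 + ((11 + 2*8) - 1*(-38342)) = 7 + ((11 + 16) + 38342) = 7 + (27 + 38342) = 7 + 38369 = 38376)
k/j = -134/38376 = -134*1/38376 = -67/19188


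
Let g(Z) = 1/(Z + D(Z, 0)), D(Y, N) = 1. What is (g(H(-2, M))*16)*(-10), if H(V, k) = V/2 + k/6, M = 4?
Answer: -240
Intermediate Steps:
H(V, k) = V/2 + k/6 (H(V, k) = V*(1/2) + k*(1/6) = V/2 + k/6)
g(Z) = 1/(1 + Z) (g(Z) = 1/(Z + 1) = 1/(1 + Z))
(g(H(-2, M))*16)*(-10) = (16/(1 + ((1/2)*(-2) + (1/6)*4)))*(-10) = (16/(1 + (-1 + 2/3)))*(-10) = (16/(1 - 1/3))*(-10) = (16/(2/3))*(-10) = ((3/2)*16)*(-10) = 24*(-10) = -240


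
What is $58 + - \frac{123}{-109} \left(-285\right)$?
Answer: $- \frac{28733}{109} \approx -263.61$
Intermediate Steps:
$58 + - \frac{123}{-109} \left(-285\right) = 58 + \left(-123\right) \left(- \frac{1}{109}\right) \left(-285\right) = 58 + \frac{123}{109} \left(-285\right) = 58 - \frac{35055}{109} = - \frac{28733}{109}$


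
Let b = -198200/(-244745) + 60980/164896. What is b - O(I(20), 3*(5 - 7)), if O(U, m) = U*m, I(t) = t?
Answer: 244525175985/2017873576 ≈ 121.18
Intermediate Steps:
b = 2380346865/2017873576 (b = -198200*(-1/244745) + 60980*(1/164896) = 39640/48949 + 15245/41224 = 2380346865/2017873576 ≈ 1.1796)
b - O(I(20), 3*(5 - 7)) = 2380346865/2017873576 - 20*3*(5 - 7) = 2380346865/2017873576 - 20*3*(-2) = 2380346865/2017873576 - 20*(-6) = 2380346865/2017873576 - 1*(-120) = 2380346865/2017873576 + 120 = 244525175985/2017873576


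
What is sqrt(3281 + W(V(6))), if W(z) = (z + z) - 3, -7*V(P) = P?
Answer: sqrt(160538)/7 ≈ 57.239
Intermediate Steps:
V(P) = -P/7
W(z) = -3 + 2*z (W(z) = 2*z - 3 = -3 + 2*z)
sqrt(3281 + W(V(6))) = sqrt(3281 + (-3 + 2*(-1/7*6))) = sqrt(3281 + (-3 + 2*(-6/7))) = sqrt(3281 + (-3 - 12/7)) = sqrt(3281 - 33/7) = sqrt(22934/7) = sqrt(160538)/7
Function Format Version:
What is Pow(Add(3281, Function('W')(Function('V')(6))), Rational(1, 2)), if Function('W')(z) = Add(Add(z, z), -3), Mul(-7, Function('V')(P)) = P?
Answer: Mul(Rational(1, 7), Pow(160538, Rational(1, 2))) ≈ 57.239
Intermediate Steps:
Function('V')(P) = Mul(Rational(-1, 7), P)
Function('W')(z) = Add(-3, Mul(2, z)) (Function('W')(z) = Add(Mul(2, z), -3) = Add(-3, Mul(2, z)))
Pow(Add(3281, Function('W')(Function('V')(6))), Rational(1, 2)) = Pow(Add(3281, Add(-3, Mul(2, Mul(Rational(-1, 7), 6)))), Rational(1, 2)) = Pow(Add(3281, Add(-3, Mul(2, Rational(-6, 7)))), Rational(1, 2)) = Pow(Add(3281, Add(-3, Rational(-12, 7))), Rational(1, 2)) = Pow(Add(3281, Rational(-33, 7)), Rational(1, 2)) = Pow(Rational(22934, 7), Rational(1, 2)) = Mul(Rational(1, 7), Pow(160538, Rational(1, 2)))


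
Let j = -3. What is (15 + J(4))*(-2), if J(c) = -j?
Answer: -36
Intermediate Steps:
J(c) = 3 (J(c) = -1*(-3) = 3)
(15 + J(4))*(-2) = (15 + 3)*(-2) = 18*(-2) = -36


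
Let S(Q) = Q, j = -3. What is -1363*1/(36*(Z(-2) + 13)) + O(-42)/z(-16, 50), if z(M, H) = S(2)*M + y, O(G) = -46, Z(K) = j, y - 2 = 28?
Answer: 6917/360 ≈ 19.214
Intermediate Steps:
y = 30 (y = 2 + 28 = 30)
Z(K) = -3
z(M, H) = 30 + 2*M (z(M, H) = 2*M + 30 = 30 + 2*M)
-1363*1/(36*(Z(-2) + 13)) + O(-42)/z(-16, 50) = -1363*1/(36*(-3 + 13)) - 46/(30 + 2*(-16)) = -1363/(10*36) - 46/(30 - 32) = -1363/360 - 46/(-2) = -1363*1/360 - 46*(-½) = -1363/360 + 23 = 6917/360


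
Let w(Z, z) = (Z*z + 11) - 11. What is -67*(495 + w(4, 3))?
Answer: -33969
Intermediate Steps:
w(Z, z) = Z*z (w(Z, z) = (11 + Z*z) - 11 = Z*z)
-67*(495 + w(4, 3)) = -67*(495 + 4*3) = -67*(495 + 12) = -67*507 = -33969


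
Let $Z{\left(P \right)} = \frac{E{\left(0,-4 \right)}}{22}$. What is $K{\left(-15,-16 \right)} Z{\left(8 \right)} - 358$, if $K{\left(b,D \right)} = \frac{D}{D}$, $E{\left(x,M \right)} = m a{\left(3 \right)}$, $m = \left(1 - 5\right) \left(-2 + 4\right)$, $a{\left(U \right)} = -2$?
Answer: $- \frac{3930}{11} \approx -357.27$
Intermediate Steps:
$m = -8$ ($m = \left(-4\right) 2 = -8$)
$E{\left(x,M \right)} = 16$ ($E{\left(x,M \right)} = \left(-8\right) \left(-2\right) = 16$)
$K{\left(b,D \right)} = 1$
$Z{\left(P \right)} = \frac{8}{11}$ ($Z{\left(P \right)} = \frac{16}{22} = 16 \cdot \frac{1}{22} = \frac{8}{11}$)
$K{\left(-15,-16 \right)} Z{\left(8 \right)} - 358 = 1 \cdot \frac{8}{11} - 358 = \frac{8}{11} - 358 = - \frac{3930}{11}$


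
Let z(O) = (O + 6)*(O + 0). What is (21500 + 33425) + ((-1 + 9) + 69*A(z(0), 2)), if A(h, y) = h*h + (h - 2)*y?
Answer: 54657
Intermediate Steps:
z(O) = O*(6 + O) (z(O) = (6 + O)*O = O*(6 + O))
A(h, y) = h**2 + y*(-2 + h) (A(h, y) = h**2 + (-2 + h)*y = h**2 + y*(-2 + h))
(21500 + 33425) + ((-1 + 9) + 69*A(z(0), 2)) = (21500 + 33425) + ((-1 + 9) + 69*((0*(6 + 0))**2 - 2*2 + (0*(6 + 0))*2)) = 54925 + (8 + 69*((0*6)**2 - 4 + (0*6)*2)) = 54925 + (8 + 69*(0**2 - 4 + 0*2)) = 54925 + (8 + 69*(0 - 4 + 0)) = 54925 + (8 + 69*(-4)) = 54925 + (8 - 276) = 54925 - 268 = 54657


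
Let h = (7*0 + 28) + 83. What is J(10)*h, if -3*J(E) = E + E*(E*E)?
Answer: -37370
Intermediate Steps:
J(E) = -E/3 - E³/3 (J(E) = -(E + E*(E*E))/3 = -(E + E*E²)/3 = -(E + E³)/3 = -E/3 - E³/3)
h = 111 (h = (0 + 28) + 83 = 28 + 83 = 111)
J(10)*h = -⅓*10*(1 + 10²)*111 = -⅓*10*(1 + 100)*111 = -⅓*10*101*111 = -1010/3*111 = -37370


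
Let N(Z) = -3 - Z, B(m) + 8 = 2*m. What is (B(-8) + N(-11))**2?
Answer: 256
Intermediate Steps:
B(m) = -8 + 2*m
(B(-8) + N(-11))**2 = ((-8 + 2*(-8)) + (-3 - 1*(-11)))**2 = ((-8 - 16) + (-3 + 11))**2 = (-24 + 8)**2 = (-16)**2 = 256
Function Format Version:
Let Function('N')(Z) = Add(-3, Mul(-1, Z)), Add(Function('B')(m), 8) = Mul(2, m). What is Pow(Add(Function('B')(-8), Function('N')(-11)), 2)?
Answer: 256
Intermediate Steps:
Function('B')(m) = Add(-8, Mul(2, m))
Pow(Add(Function('B')(-8), Function('N')(-11)), 2) = Pow(Add(Add(-8, Mul(2, -8)), Add(-3, Mul(-1, -11))), 2) = Pow(Add(Add(-8, -16), Add(-3, 11)), 2) = Pow(Add(-24, 8), 2) = Pow(-16, 2) = 256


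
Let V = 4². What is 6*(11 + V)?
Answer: 162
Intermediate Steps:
V = 16
6*(11 + V) = 6*(11 + 16) = 6*27 = 162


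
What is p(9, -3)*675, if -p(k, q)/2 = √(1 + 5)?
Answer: -1350*√6 ≈ -3306.8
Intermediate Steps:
p(k, q) = -2*√6 (p(k, q) = -2*√(1 + 5) = -2*√6)
p(9, -3)*675 = -2*√6*675 = -1350*√6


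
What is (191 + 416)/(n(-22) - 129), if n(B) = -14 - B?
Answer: -607/121 ≈ -5.0165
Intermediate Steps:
(191 + 416)/(n(-22) - 129) = (191 + 416)/((-14 - 1*(-22)) - 129) = 607/((-14 + 22) - 129) = 607/(8 - 129) = 607/(-121) = 607*(-1/121) = -607/121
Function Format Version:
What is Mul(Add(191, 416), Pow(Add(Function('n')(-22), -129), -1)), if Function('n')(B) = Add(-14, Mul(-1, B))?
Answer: Rational(-607, 121) ≈ -5.0165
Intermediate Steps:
Mul(Add(191, 416), Pow(Add(Function('n')(-22), -129), -1)) = Mul(Add(191, 416), Pow(Add(Add(-14, Mul(-1, -22)), -129), -1)) = Mul(607, Pow(Add(Add(-14, 22), -129), -1)) = Mul(607, Pow(Add(8, -129), -1)) = Mul(607, Pow(-121, -1)) = Mul(607, Rational(-1, 121)) = Rational(-607, 121)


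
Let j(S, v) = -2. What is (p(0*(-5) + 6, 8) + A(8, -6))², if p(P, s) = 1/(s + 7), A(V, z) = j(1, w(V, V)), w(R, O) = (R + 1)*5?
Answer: 841/225 ≈ 3.7378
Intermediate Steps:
w(R, O) = 5 + 5*R (w(R, O) = (1 + R)*5 = 5 + 5*R)
A(V, z) = -2
p(P, s) = 1/(7 + s)
(p(0*(-5) + 6, 8) + A(8, -6))² = (1/(7 + 8) - 2)² = (1/15 - 2)² = (-29/15)² = 841/225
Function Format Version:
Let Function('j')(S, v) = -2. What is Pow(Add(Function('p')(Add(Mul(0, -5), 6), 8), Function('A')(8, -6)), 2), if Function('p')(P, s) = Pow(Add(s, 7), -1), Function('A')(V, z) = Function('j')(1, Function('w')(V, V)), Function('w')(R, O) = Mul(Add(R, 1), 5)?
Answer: Rational(841, 225) ≈ 3.7378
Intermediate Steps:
Function('w')(R, O) = Add(5, Mul(5, R)) (Function('w')(R, O) = Mul(Add(1, R), 5) = Add(5, Mul(5, R)))
Function('A')(V, z) = -2
Function('p')(P, s) = Pow(Add(7, s), -1)
Pow(Add(Function('p')(Add(Mul(0, -5), 6), 8), Function('A')(8, -6)), 2) = Pow(Add(Pow(Add(7, 8), -1), -2), 2) = Pow(Add(Pow(15, -1), -2), 2) = Pow(Add(Rational(1, 15), -2), 2) = Pow(Rational(-29, 15), 2) = Rational(841, 225)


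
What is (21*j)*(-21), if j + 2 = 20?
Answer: -7938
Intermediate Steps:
j = 18 (j = -2 + 20 = 18)
(21*j)*(-21) = (21*18)*(-21) = 378*(-21) = -7938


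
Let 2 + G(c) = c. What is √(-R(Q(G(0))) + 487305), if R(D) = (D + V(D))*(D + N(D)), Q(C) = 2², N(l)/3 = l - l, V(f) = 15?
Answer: √487229 ≈ 698.02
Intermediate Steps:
G(c) = -2 + c
N(l) = 0 (N(l) = 3*(l - l) = 3*0 = 0)
Q(C) = 4
R(D) = D*(15 + D) (R(D) = (D + 15)*(D + 0) = (15 + D)*D = D*(15 + D))
√(-R(Q(G(0))) + 487305) = √(-4*(15 + 4) + 487305) = √(-4*19 + 487305) = √(-1*76 + 487305) = √(-76 + 487305) = √487229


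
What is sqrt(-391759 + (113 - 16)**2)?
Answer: 5*I*sqrt(15294) ≈ 618.34*I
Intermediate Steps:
sqrt(-391759 + (113 - 16)**2) = sqrt(-391759 + 97**2) = sqrt(-391759 + 9409) = sqrt(-382350) = 5*I*sqrt(15294)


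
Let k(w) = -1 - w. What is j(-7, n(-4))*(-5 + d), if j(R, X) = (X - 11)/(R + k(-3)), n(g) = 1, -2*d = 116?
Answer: -126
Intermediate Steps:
d = -58 (d = -½*116 = -58)
j(R, X) = (-11 + X)/(2 + R) (j(R, X) = (X - 11)/(R + (-1 - 1*(-3))) = (-11 + X)/(R + (-1 + 3)) = (-11 + X)/(R + 2) = (-11 + X)/(2 + R))
j(-7, n(-4))*(-5 + d) = ((-11 + 1)/(2 - 7))*(-5 - 58) = (-10/(-5))*(-63) = -⅕*(-10)*(-63) = 2*(-63) = -126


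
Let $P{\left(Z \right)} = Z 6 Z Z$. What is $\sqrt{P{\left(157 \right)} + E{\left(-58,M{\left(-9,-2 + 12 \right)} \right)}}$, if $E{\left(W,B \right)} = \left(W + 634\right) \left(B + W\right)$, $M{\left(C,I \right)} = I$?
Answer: $\sqrt{23191710} \approx 4815.8$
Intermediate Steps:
$E{\left(W,B \right)} = \left(634 + W\right) \left(B + W\right)$
$P{\left(Z \right)} = 6 Z^{3}$ ($P{\left(Z \right)} = 6 Z Z^{2} = 6 Z^{3}$)
$\sqrt{P{\left(157 \right)} + E{\left(-58,M{\left(-9,-2 + 12 \right)} \right)}} = \sqrt{6 \cdot 157^{3} + \left(\left(-58\right)^{2} + 634 \left(-2 + 12\right) + 634 \left(-58\right) + \left(-2 + 12\right) \left(-58\right)\right)} = \sqrt{6 \cdot 3869893 + \left(3364 + 634 \cdot 10 - 36772 + 10 \left(-58\right)\right)} = \sqrt{23219358 + \left(3364 + 6340 - 36772 - 580\right)} = \sqrt{23219358 - 27648} = \sqrt{23191710}$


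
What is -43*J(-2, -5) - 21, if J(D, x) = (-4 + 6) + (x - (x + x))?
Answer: -322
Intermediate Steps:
J(D, x) = 2 - x (J(D, x) = 2 + (x - 2*x) = 2 - x)
-43*J(-2, -5) - 21 = -43*(2 - 1*(-5)) - 21 = -43*(2 + 5) - 21 = -43*7 - 21 = -301 - 21 = -322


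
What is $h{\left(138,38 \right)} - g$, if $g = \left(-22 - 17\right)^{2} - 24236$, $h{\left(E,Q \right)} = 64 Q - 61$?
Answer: $25086$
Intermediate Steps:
$h{\left(E,Q \right)} = -61 + 64 Q$
$g = -22715$ ($g = \left(-39\right)^{2} - 24236 = 1521 - 24236 = -22715$)
$h{\left(138,38 \right)} - g = \left(-61 + 64 \cdot 38\right) - -22715 = \left(-61 + 2432\right) + 22715 = 2371 + 22715 = 25086$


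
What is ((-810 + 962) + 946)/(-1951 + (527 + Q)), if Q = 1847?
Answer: 122/47 ≈ 2.5957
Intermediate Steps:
((-810 + 962) + 946)/(-1951 + (527 + Q)) = ((-810 + 962) + 946)/(-1951 + (527 + 1847)) = (152 + 946)/(-1951 + 2374) = 1098/423 = 1098*(1/423) = 122/47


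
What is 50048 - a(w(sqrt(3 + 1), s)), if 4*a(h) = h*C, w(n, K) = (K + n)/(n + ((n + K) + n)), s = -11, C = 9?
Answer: 1000879/20 ≈ 50044.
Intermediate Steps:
w(n, K) = (K + n)/(K + 3*n) (w(n, K) = (K + n)/(n + ((K + n) + n)) = (K + n)/(n + (K + 2*n)) = (K + n)/(K + 3*n))
a(h) = 9*h/4 (a(h) = (h*9)/4 = (9*h)/4 = 9*h/4)
50048 - a(w(sqrt(3 + 1), s)) = 50048 - 9*(-11 + sqrt(3 + 1))/(-11 + 3*sqrt(3 + 1))/4 = 50048 - 9*(-11 + sqrt(4))/(-11 + 3*sqrt(4))/4 = 50048 - 9*(-11 + 2)/(-11 + 3*2)/4 = 50048 - 9*-9/(-11 + 6)/4 = 50048 - 9*-9/(-5)/4 = 50048 - 9*(-1/5*(-9))/4 = 50048 - 9*9/(4*5) = 50048 - 1*81/20 = 50048 - 81/20 = 1000879/20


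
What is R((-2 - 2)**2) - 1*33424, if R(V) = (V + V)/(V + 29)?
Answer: -1504048/45 ≈ -33423.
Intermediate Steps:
R(V) = 2*V/(29 + V) (R(V) = (2*V)/(29 + V) = 2*V/(29 + V))
R((-2 - 2)**2) - 1*33424 = 2*(-2 - 2)**2/(29 + (-2 - 2)**2) - 1*33424 = 2*(-4)**2/(29 + (-4)**2) - 33424 = 2*16/(29 + 16) - 33424 = 2*16/45 - 33424 = 2*16*(1/45) - 33424 = 32/45 - 33424 = -1504048/45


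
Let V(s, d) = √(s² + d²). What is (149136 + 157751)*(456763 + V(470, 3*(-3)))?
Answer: 140174626781 + 306887*√220981 ≈ 1.4032e+11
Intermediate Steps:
V(s, d) = √(d² + s²)
(149136 + 157751)*(456763 + V(470, 3*(-3))) = (149136 + 157751)*(456763 + √((3*(-3))² + 470²)) = 306887*(456763 + √((-9)² + 220900)) = 306887*(456763 + √(81 + 220900)) = 306887*(456763 + √220981) = 140174626781 + 306887*√220981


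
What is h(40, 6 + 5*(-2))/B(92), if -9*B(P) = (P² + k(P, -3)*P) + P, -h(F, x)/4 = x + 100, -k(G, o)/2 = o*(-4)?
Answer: 288/529 ≈ 0.54442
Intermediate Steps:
k(G, o) = 8*o (k(G, o) = -2*o*(-4) = -(-8)*o = 8*o)
h(F, x) = -400 - 4*x (h(F, x) = -4*(x + 100) = -4*(100 + x) = -400 - 4*x)
B(P) = -P²/9 + 23*P/9 (B(P) = -((P² + (8*(-3))*P) + P)/9 = -((P² - 24*P) + P)/9 = -(P² - 23*P)/9 = -P²/9 + 23*P/9)
h(40, 6 + 5*(-2))/B(92) = (-400 - 4*(6 + 5*(-2)))/(((⅑)*92*(23 - 1*92))) = (-400 - 4*(6 - 10))/(((⅑)*92*(23 - 92))) = (-400 - 4*(-4))/(((⅑)*92*(-69))) = (-400 + 16)/(-2116/3) = -384*(-3/2116) = 288/529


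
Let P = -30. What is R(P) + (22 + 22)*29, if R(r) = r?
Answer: 1246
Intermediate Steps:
R(P) + (22 + 22)*29 = -30 + (22 + 22)*29 = -30 + 44*29 = -30 + 1276 = 1246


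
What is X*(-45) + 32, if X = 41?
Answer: -1813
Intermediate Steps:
X*(-45) + 32 = 41*(-45) + 32 = -1845 + 32 = -1813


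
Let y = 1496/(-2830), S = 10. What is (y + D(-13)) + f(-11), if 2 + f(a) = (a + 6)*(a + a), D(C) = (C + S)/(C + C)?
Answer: 3958117/36790 ≈ 107.59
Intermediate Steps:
y = -748/1415 (y = 1496*(-1/2830) = -748/1415 ≈ -0.52862)
D(C) = (10 + C)/(2*C) (D(C) = (C + 10)/(C + C) = (10 + C)/((2*C)) = (10 + C)*(1/(2*C)) = (10 + C)/(2*C))
f(a) = -2 + 2*a*(6 + a) (f(a) = -2 + (a + 6)*(a + a) = -2 + (6 + a)*(2*a) = -2 + 2*a*(6 + a))
(y + D(-13)) + f(-11) = (-748/1415 + (½)*(10 - 13)/(-13)) + (-2 + 2*(-11)² + 12*(-11)) = (-748/1415 + (½)*(-1/13)*(-3)) + (-2 + 2*121 - 132) = (-748/1415 + 3/26) + (-2 + 242 - 132) = -15203/36790 + 108 = 3958117/36790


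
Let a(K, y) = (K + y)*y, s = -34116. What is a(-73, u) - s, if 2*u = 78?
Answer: 32790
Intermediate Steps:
u = 39 (u = (½)*78 = 39)
a(K, y) = y*(K + y)
a(-73, u) - s = 39*(-73 + 39) - 1*(-34116) = 39*(-34) + 34116 = -1326 + 34116 = 32790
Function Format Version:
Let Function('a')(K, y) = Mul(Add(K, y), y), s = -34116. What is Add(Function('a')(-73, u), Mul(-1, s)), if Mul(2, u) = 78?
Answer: 32790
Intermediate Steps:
u = 39 (u = Mul(Rational(1, 2), 78) = 39)
Function('a')(K, y) = Mul(y, Add(K, y))
Add(Function('a')(-73, u), Mul(-1, s)) = Add(Mul(39, Add(-73, 39)), Mul(-1, -34116)) = Add(Mul(39, -34), 34116) = Add(-1326, 34116) = 32790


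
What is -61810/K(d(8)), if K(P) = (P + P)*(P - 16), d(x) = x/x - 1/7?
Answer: 1514345/636 ≈ 2381.0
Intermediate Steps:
d(x) = 6/7 (d(x) = 1 - 1*⅐ = 1 - ⅐ = 6/7)
K(P) = 2*P*(-16 + P) (K(P) = (2*P)*(-16 + P) = 2*P*(-16 + P))
-61810/K(d(8)) = -61810*7/(12*(-16 + 6/7)) = -61810/(2*(6/7)*(-106/7)) = -61810/(-1272/49) = -61810*(-49/1272) = 1514345/636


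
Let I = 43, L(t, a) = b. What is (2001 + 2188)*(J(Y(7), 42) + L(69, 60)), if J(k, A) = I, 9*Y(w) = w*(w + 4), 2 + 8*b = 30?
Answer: 389577/2 ≈ 1.9479e+5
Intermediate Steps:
b = 7/2 (b = -¼ + (⅛)*30 = -¼ + 15/4 = 7/2 ≈ 3.5000)
L(t, a) = 7/2
Y(w) = w*(4 + w)/9 (Y(w) = (w*(w + 4))/9 = (w*(4 + w))/9 = w*(4 + w)/9)
J(k, A) = 43
(2001 + 2188)*(J(Y(7), 42) + L(69, 60)) = (2001 + 2188)*(43 + 7/2) = 4189*(93/2) = 389577/2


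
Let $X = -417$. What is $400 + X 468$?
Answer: $-194756$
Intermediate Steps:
$400 + X 468 = 400 - 195156 = -194756$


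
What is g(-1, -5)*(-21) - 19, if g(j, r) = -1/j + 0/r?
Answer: -40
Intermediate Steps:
g(j, r) = -1/j (g(j, r) = -1/j + 0 = -1/j)
g(-1, -5)*(-21) - 19 = -1/(-1)*(-21) - 19 = -1*(-1)*(-21) - 19 = 1*(-21) - 19 = -21 - 19 = -40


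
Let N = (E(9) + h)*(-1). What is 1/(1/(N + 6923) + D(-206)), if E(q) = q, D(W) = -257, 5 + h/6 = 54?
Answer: -6620/1701339 ≈ -0.0038911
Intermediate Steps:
h = 294 (h = -30 + 6*54 = -30 + 324 = 294)
N = -303 (N = (9 + 294)*(-1) = 303*(-1) = -303)
1/(1/(N + 6923) + D(-206)) = 1/(1/(-303 + 6923) - 257) = 1/(1/6620 - 257) = 1/(-1701339/6620) = -6620/1701339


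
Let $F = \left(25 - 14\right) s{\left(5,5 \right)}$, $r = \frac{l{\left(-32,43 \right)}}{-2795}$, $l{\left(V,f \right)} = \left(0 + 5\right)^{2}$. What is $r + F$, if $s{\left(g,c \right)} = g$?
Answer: $\frac{30740}{559} \approx 54.991$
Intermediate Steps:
$l{\left(V,f \right)} = 25$ ($l{\left(V,f \right)} = 5^{2} = 25$)
$r = - \frac{5}{559}$ ($r = \frac{25}{-2795} = 25 \left(- \frac{1}{2795}\right) = - \frac{5}{559} \approx -0.0089445$)
$F = 55$ ($F = \left(25 - 14\right) 5 = 11 \cdot 5 = 55$)
$r + F = - \frac{5}{559} + 55 = \frac{30740}{559}$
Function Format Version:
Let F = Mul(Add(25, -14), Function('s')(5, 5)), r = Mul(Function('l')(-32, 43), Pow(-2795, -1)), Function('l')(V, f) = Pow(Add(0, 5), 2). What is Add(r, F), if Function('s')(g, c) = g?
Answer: Rational(30740, 559) ≈ 54.991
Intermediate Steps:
Function('l')(V, f) = 25 (Function('l')(V, f) = Pow(5, 2) = 25)
r = Rational(-5, 559) (r = Mul(25, Pow(-2795, -1)) = Mul(25, Rational(-1, 2795)) = Rational(-5, 559) ≈ -0.0089445)
F = 55 (F = Mul(Add(25, -14), 5) = Mul(11, 5) = 55)
Add(r, F) = Add(Rational(-5, 559), 55) = Rational(30740, 559)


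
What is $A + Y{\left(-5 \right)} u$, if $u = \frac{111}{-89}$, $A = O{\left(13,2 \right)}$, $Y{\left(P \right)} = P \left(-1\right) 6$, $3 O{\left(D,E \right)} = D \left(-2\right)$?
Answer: $- \frac{12304}{267} \approx -46.082$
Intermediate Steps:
$O{\left(D,E \right)} = - \frac{2 D}{3}$ ($O{\left(D,E \right)} = \frac{D \left(-2\right)}{3} = \frac{\left(-2\right) D}{3} = - \frac{2 D}{3}$)
$Y{\left(P \right)} = - 6 P$ ($Y{\left(P \right)} = - P 6 = - 6 P$)
$A = - \frac{26}{3}$ ($A = \left(- \frac{2}{3}\right) 13 = - \frac{26}{3} \approx -8.6667$)
$u = - \frac{111}{89}$ ($u = 111 \left(- \frac{1}{89}\right) = - \frac{111}{89} \approx -1.2472$)
$A + Y{\left(-5 \right)} u = - \frac{26}{3} + \left(-6\right) \left(-5\right) \left(- \frac{111}{89}\right) = - \frac{26}{3} + 30 \left(- \frac{111}{89}\right) = - \frac{26}{3} - \frac{3330}{89} = - \frac{12304}{267}$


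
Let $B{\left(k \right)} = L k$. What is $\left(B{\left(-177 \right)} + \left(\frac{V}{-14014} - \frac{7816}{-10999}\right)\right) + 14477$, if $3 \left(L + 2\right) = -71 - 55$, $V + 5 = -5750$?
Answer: $\frac{3432099620959}{154139986} \approx 22266.0$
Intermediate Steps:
$V = -5755$ ($V = -5 - 5750 = -5755$)
$L = -44$ ($L = -2 + \frac{-71 - 55}{3} = -2 + \frac{1}{3} \left(-126\right) = -2 - 42 = -44$)
$B{\left(k \right)} = - 44 k$
$\left(B{\left(-177 \right)} + \left(\frac{V}{-14014} - \frac{7816}{-10999}\right)\right) + 14477 = \left(\left(-44\right) \left(-177\right) - \left(- \frac{7816}{10999} - \frac{5755}{14014}\right)\right) + 14477 = \left(7788 - - \frac{172832669}{154139986}\right) + 14477 = \left(7788 + \left(\frac{5755}{14014} + \frac{7816}{10999}\right)\right) + 14477 = \left(7788 + \frac{172832669}{154139986}\right) + 14477 = \frac{1200615043637}{154139986} + 14477 = \frac{3432099620959}{154139986}$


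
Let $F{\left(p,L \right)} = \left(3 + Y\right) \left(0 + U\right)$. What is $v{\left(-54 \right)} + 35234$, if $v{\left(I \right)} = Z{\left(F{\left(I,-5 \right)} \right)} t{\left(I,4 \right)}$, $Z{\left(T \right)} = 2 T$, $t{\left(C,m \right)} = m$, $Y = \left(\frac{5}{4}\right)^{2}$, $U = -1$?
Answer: $\frac{70395}{2} \approx 35198.0$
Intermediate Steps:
$Y = \frac{25}{16}$ ($Y = \left(5 \cdot \frac{1}{4}\right)^{2} = \left(\frac{5}{4}\right)^{2} = \frac{25}{16} \approx 1.5625$)
$F{\left(p,L \right)} = - \frac{73}{16}$ ($F{\left(p,L \right)} = \left(3 + \frac{25}{16}\right) \left(0 - 1\right) = \frac{73}{16} \left(-1\right) = - \frac{73}{16}$)
$v{\left(I \right)} = - \frac{73}{2}$ ($v{\left(I \right)} = 2 \left(- \frac{73}{16}\right) 4 = \left(- \frac{73}{8}\right) 4 = - \frac{73}{2}$)
$v{\left(-54 \right)} + 35234 = - \frac{73}{2} + 35234 = \frac{70395}{2}$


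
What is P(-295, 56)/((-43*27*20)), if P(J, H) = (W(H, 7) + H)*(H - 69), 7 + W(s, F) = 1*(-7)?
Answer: 91/3870 ≈ 0.023514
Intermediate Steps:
W(s, F) = -14 (W(s, F) = -7 + 1*(-7) = -7 - 7 = -14)
P(J, H) = (-69 + H)*(-14 + H) (P(J, H) = (-14 + H)*(H - 69) = (-14 + H)*(-69 + H) = (-69 + H)*(-14 + H))
P(-295, 56)/((-43*27*20)) = (966 + 56**2 - 83*56)/((-43*27*20)) = (966 + 3136 - 4648)/((-1161*20)) = -546/(-23220) = -546*(-1/23220) = 91/3870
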